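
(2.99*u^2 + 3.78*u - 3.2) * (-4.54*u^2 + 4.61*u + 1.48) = -13.5746*u^4 - 3.3773*u^3 + 36.379*u^2 - 9.1576*u - 4.736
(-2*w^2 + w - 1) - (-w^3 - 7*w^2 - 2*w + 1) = w^3 + 5*w^2 + 3*w - 2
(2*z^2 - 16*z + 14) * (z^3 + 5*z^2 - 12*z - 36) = 2*z^5 - 6*z^4 - 90*z^3 + 190*z^2 + 408*z - 504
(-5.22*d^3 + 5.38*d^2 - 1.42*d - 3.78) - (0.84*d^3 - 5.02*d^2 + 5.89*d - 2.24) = -6.06*d^3 + 10.4*d^2 - 7.31*d - 1.54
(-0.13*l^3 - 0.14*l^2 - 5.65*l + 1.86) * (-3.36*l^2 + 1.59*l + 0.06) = 0.4368*l^5 + 0.2637*l^4 + 18.7536*l^3 - 15.2415*l^2 + 2.6184*l + 0.1116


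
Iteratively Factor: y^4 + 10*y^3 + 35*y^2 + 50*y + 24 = (y + 3)*(y^3 + 7*y^2 + 14*y + 8) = (y + 1)*(y + 3)*(y^2 + 6*y + 8) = (y + 1)*(y + 2)*(y + 3)*(y + 4)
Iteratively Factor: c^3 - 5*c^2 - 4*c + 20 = (c - 5)*(c^2 - 4) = (c - 5)*(c - 2)*(c + 2)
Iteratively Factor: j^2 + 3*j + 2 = (j + 1)*(j + 2)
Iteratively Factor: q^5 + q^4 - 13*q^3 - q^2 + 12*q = (q + 4)*(q^4 - 3*q^3 - q^2 + 3*q) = (q - 3)*(q + 4)*(q^3 - q) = (q - 3)*(q + 1)*(q + 4)*(q^2 - q) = q*(q - 3)*(q + 1)*(q + 4)*(q - 1)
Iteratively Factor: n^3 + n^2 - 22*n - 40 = (n - 5)*(n^2 + 6*n + 8) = (n - 5)*(n + 2)*(n + 4)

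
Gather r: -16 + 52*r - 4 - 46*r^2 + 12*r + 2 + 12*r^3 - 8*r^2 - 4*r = 12*r^3 - 54*r^2 + 60*r - 18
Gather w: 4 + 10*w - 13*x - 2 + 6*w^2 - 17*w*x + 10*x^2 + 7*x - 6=6*w^2 + w*(10 - 17*x) + 10*x^2 - 6*x - 4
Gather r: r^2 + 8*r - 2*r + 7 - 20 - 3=r^2 + 6*r - 16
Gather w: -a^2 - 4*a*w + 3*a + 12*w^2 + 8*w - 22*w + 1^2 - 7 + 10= -a^2 + 3*a + 12*w^2 + w*(-4*a - 14) + 4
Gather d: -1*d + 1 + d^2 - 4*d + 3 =d^2 - 5*d + 4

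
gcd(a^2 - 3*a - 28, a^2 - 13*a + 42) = a - 7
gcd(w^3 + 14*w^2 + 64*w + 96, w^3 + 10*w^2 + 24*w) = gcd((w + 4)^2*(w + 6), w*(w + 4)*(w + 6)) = w^2 + 10*w + 24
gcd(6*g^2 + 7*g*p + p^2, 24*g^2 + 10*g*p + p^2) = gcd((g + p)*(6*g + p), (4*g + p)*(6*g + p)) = 6*g + p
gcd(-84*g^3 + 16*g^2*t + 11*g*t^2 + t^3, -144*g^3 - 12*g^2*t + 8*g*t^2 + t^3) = 6*g + t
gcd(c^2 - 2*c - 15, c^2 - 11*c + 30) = c - 5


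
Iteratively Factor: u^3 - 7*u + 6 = (u + 3)*(u^2 - 3*u + 2) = (u - 2)*(u + 3)*(u - 1)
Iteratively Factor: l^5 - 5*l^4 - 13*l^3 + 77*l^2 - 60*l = (l - 3)*(l^4 - 2*l^3 - 19*l^2 + 20*l) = (l - 3)*(l - 1)*(l^3 - l^2 - 20*l) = (l - 3)*(l - 1)*(l + 4)*(l^2 - 5*l) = l*(l - 3)*(l - 1)*(l + 4)*(l - 5)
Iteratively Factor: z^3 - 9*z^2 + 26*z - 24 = (z - 3)*(z^2 - 6*z + 8) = (z - 4)*(z - 3)*(z - 2)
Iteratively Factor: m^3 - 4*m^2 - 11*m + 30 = (m - 2)*(m^2 - 2*m - 15) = (m - 5)*(m - 2)*(m + 3)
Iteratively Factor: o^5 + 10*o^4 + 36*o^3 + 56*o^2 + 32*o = (o + 2)*(o^4 + 8*o^3 + 20*o^2 + 16*o) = (o + 2)^2*(o^3 + 6*o^2 + 8*o) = (o + 2)^2*(o + 4)*(o^2 + 2*o) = (o + 2)^3*(o + 4)*(o)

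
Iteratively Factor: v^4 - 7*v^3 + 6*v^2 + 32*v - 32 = (v - 4)*(v^3 - 3*v^2 - 6*v + 8) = (v - 4)^2*(v^2 + v - 2) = (v - 4)^2*(v + 2)*(v - 1)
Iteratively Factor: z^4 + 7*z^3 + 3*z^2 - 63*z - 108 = (z + 3)*(z^3 + 4*z^2 - 9*z - 36) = (z + 3)^2*(z^2 + z - 12) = (z - 3)*(z + 3)^2*(z + 4)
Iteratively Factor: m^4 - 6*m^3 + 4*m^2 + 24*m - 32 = (m - 2)*(m^3 - 4*m^2 - 4*m + 16) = (m - 4)*(m - 2)*(m^2 - 4) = (m - 4)*(m - 2)*(m + 2)*(m - 2)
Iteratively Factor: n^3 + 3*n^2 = (n + 3)*(n^2) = n*(n + 3)*(n)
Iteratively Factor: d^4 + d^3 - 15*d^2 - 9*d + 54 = (d + 3)*(d^3 - 2*d^2 - 9*d + 18) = (d - 2)*(d + 3)*(d^2 - 9) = (d - 3)*(d - 2)*(d + 3)*(d + 3)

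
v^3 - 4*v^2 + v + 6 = (v - 3)*(v - 2)*(v + 1)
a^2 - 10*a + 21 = (a - 7)*(a - 3)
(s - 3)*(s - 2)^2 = s^3 - 7*s^2 + 16*s - 12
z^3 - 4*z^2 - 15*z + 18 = (z - 6)*(z - 1)*(z + 3)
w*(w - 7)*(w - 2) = w^3 - 9*w^2 + 14*w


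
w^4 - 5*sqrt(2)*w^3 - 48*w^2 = w^2*(w - 8*sqrt(2))*(w + 3*sqrt(2))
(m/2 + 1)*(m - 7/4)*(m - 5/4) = m^3/2 - m^2/2 - 61*m/32 + 35/16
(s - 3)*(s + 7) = s^2 + 4*s - 21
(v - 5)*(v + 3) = v^2 - 2*v - 15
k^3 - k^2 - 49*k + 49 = (k - 7)*(k - 1)*(k + 7)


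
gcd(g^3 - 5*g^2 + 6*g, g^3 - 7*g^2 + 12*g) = g^2 - 3*g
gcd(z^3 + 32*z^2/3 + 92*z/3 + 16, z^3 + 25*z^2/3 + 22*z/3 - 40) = z^2 + 10*z + 24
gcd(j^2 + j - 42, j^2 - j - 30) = j - 6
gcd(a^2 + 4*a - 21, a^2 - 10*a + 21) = a - 3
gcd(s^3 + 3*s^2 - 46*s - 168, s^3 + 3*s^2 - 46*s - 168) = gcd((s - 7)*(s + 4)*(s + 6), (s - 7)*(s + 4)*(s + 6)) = s^3 + 3*s^2 - 46*s - 168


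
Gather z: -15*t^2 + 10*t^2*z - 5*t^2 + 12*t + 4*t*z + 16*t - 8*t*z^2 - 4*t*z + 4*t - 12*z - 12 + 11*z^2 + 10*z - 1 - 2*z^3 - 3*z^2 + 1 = -20*t^2 + 32*t - 2*z^3 + z^2*(8 - 8*t) + z*(10*t^2 - 2) - 12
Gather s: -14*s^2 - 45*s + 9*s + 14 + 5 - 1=-14*s^2 - 36*s + 18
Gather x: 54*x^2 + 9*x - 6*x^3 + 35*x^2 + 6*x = -6*x^3 + 89*x^2 + 15*x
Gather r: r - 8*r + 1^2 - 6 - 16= -7*r - 21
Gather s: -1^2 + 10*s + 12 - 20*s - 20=-10*s - 9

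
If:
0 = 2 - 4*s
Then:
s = 1/2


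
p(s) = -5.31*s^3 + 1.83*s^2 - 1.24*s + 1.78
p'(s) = -15.93*s^2 + 3.66*s - 1.24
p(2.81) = -105.07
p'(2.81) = -116.74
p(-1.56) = 28.33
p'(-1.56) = -45.72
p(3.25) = -165.20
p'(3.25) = -157.61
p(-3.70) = 300.39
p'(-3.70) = -232.86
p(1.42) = -11.49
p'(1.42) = -28.16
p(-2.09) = 60.84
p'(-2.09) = -78.47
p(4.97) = -611.05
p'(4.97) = -376.54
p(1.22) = -6.65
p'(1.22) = -20.49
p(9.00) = -3732.14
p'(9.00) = -1258.63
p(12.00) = -8925.26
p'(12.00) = -2251.24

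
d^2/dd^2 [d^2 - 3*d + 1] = 2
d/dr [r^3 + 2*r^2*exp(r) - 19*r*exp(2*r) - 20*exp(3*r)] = 2*r^2*exp(r) + 3*r^2 - 38*r*exp(2*r) + 4*r*exp(r) - 60*exp(3*r) - 19*exp(2*r)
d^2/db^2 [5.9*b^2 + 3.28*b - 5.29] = 11.8000000000000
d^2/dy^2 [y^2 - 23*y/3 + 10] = 2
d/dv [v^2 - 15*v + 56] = 2*v - 15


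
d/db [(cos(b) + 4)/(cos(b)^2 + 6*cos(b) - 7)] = (cos(b)^2 + 8*cos(b) + 31)*sin(b)/(cos(b)^2 + 6*cos(b) - 7)^2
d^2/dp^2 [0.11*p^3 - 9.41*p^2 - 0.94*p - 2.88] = 0.66*p - 18.82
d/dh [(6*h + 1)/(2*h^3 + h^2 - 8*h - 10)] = 2*(6*h^3 + 3*h^2 - 24*h - (6*h + 1)*(3*h^2 + h - 4) - 30)/(2*h^3 + h^2 - 8*h - 10)^2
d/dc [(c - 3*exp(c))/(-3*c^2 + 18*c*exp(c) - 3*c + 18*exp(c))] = (-(c - 3*exp(c))*(6*c*exp(c) - 2*c + 12*exp(c) - 1) + (3*exp(c) - 1)*(c^2 - 6*c*exp(c) + c - 6*exp(c)))/(3*(c^2 - 6*c*exp(c) + c - 6*exp(c))^2)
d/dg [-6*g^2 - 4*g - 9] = -12*g - 4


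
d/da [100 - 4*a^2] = -8*a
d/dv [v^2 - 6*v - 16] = 2*v - 6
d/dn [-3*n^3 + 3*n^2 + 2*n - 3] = -9*n^2 + 6*n + 2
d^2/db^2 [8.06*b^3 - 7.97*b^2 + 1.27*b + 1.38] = 48.36*b - 15.94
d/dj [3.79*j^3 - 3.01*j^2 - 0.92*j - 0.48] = 11.37*j^2 - 6.02*j - 0.92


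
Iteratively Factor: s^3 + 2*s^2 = (s)*(s^2 + 2*s) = s*(s + 2)*(s)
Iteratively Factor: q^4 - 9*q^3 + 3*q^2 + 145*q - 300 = (q - 3)*(q^3 - 6*q^2 - 15*q + 100) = (q - 5)*(q - 3)*(q^2 - q - 20) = (q - 5)^2*(q - 3)*(q + 4)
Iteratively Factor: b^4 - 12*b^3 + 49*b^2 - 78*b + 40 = (b - 4)*(b^3 - 8*b^2 + 17*b - 10) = (b - 5)*(b - 4)*(b^2 - 3*b + 2) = (b - 5)*(b - 4)*(b - 1)*(b - 2)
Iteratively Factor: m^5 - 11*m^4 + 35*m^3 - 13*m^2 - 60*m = (m - 3)*(m^4 - 8*m^3 + 11*m^2 + 20*m) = (m - 3)*(m + 1)*(m^3 - 9*m^2 + 20*m) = (m - 4)*(m - 3)*(m + 1)*(m^2 - 5*m) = (m - 5)*(m - 4)*(m - 3)*(m + 1)*(m)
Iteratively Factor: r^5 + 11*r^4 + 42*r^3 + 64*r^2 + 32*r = (r)*(r^4 + 11*r^3 + 42*r^2 + 64*r + 32) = r*(r + 1)*(r^3 + 10*r^2 + 32*r + 32) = r*(r + 1)*(r + 2)*(r^2 + 8*r + 16) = r*(r + 1)*(r + 2)*(r + 4)*(r + 4)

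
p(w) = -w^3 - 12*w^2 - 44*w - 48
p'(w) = -3*w^2 - 24*w - 44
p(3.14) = -335.43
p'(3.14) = -148.94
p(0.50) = -73.12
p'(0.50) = -56.75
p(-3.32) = 2.41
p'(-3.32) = 2.61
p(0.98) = -103.59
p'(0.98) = -70.40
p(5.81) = -904.84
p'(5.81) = -284.71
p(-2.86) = 3.08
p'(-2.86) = 0.10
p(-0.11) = -43.30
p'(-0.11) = -41.40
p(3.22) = -347.49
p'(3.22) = -152.39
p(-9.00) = 105.00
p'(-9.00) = -71.00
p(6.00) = -960.00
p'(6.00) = -296.00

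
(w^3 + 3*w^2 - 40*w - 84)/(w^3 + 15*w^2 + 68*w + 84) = (w - 6)/(w + 6)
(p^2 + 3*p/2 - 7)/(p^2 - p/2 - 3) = (2*p + 7)/(2*p + 3)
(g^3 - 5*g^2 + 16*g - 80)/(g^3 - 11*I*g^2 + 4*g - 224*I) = (g^2 - g*(5 + 4*I) + 20*I)/(g^2 - 15*I*g - 56)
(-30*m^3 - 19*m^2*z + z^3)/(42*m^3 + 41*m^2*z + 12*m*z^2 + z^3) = (-5*m + z)/(7*m + z)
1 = 1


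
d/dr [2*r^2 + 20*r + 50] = 4*r + 20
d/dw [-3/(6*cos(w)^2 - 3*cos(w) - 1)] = 9*(1 - 4*cos(w))*sin(w)/(-6*cos(w)^2 + 3*cos(w) + 1)^2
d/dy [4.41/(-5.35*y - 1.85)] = 23.5935/(5.35*y + 1.85)^2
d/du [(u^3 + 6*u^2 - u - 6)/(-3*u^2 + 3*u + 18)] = u*(-u^3 + 2*u^2 + 23*u + 60)/(3*(u^4 - 2*u^3 - 11*u^2 + 12*u + 36))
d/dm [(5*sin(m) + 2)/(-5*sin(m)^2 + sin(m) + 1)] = (25*sin(m)^2 + 20*sin(m) + 3)*cos(m)/(-5*sin(m)^2 + sin(m) + 1)^2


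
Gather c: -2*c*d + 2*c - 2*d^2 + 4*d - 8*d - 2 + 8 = c*(2 - 2*d) - 2*d^2 - 4*d + 6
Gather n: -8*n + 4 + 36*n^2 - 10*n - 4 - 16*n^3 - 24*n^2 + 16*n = -16*n^3 + 12*n^2 - 2*n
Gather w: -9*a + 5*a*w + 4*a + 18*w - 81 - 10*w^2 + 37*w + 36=-5*a - 10*w^2 + w*(5*a + 55) - 45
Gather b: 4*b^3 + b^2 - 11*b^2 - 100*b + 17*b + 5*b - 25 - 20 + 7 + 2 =4*b^3 - 10*b^2 - 78*b - 36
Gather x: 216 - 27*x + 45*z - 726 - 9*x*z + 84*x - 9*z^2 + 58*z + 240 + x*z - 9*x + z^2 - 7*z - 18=x*(48 - 8*z) - 8*z^2 + 96*z - 288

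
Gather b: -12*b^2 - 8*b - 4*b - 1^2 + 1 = -12*b^2 - 12*b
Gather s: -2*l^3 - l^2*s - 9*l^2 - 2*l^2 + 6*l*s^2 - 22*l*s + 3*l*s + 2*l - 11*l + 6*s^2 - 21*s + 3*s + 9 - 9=-2*l^3 - 11*l^2 - 9*l + s^2*(6*l + 6) + s*(-l^2 - 19*l - 18)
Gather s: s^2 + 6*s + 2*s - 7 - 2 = s^2 + 8*s - 9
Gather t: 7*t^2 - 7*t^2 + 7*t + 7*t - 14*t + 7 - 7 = 0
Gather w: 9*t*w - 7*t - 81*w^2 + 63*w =-7*t - 81*w^2 + w*(9*t + 63)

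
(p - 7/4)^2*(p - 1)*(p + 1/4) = p^4 - 17*p^3/4 + 87*p^2/16 - 91*p/64 - 49/64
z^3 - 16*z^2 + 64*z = z*(z - 8)^2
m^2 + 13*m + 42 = (m + 6)*(m + 7)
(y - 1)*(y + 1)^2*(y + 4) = y^4 + 5*y^3 + 3*y^2 - 5*y - 4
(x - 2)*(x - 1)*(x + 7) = x^3 + 4*x^2 - 19*x + 14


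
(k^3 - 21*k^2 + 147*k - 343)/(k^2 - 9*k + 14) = (k^2 - 14*k + 49)/(k - 2)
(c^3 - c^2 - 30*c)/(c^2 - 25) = c*(c - 6)/(c - 5)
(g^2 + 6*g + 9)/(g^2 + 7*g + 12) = (g + 3)/(g + 4)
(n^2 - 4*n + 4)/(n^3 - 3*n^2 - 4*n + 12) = (n - 2)/(n^2 - n - 6)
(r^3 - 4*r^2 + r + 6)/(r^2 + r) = r - 5 + 6/r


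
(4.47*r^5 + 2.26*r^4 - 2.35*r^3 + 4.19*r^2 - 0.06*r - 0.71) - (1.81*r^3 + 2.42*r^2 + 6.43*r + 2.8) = 4.47*r^5 + 2.26*r^4 - 4.16*r^3 + 1.77*r^2 - 6.49*r - 3.51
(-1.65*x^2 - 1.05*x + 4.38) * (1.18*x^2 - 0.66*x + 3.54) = -1.947*x^4 - 0.15*x^3 + 0.0204*x^2 - 6.6078*x + 15.5052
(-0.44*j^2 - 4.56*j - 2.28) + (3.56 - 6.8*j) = -0.44*j^2 - 11.36*j + 1.28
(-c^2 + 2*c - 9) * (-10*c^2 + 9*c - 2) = 10*c^4 - 29*c^3 + 110*c^2 - 85*c + 18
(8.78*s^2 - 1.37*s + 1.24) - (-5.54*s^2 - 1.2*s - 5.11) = 14.32*s^2 - 0.17*s + 6.35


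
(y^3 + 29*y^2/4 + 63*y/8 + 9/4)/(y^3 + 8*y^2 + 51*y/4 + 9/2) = (4*y + 3)/(2*(2*y + 3))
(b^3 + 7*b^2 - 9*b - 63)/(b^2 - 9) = b + 7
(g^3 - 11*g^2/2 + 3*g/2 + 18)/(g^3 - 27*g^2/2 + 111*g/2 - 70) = (2*g^2 - 3*g - 9)/(2*g^2 - 19*g + 35)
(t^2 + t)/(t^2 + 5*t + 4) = t/(t + 4)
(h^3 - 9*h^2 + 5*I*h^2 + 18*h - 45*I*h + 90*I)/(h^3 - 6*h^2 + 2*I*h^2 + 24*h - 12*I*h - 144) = (h^2 + h*(-3 + 5*I) - 15*I)/(h^2 + 2*I*h + 24)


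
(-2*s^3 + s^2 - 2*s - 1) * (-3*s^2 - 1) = 6*s^5 - 3*s^4 + 8*s^3 + 2*s^2 + 2*s + 1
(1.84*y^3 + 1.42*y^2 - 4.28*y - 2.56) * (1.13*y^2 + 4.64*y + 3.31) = 2.0792*y^5 + 10.1422*y^4 + 7.8428*y^3 - 18.0518*y^2 - 26.0452*y - 8.4736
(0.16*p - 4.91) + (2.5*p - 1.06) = 2.66*p - 5.97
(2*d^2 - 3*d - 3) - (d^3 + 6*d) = -d^3 + 2*d^2 - 9*d - 3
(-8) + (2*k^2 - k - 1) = 2*k^2 - k - 9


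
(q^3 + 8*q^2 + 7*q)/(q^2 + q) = q + 7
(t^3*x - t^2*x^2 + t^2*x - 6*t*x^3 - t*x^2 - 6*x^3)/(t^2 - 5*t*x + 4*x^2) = x*(t^3 - t^2*x + t^2 - 6*t*x^2 - t*x - 6*x^2)/(t^2 - 5*t*x + 4*x^2)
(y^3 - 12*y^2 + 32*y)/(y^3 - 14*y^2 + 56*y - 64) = y/(y - 2)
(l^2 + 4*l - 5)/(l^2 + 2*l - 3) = (l + 5)/(l + 3)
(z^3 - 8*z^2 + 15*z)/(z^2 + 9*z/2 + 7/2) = 2*z*(z^2 - 8*z + 15)/(2*z^2 + 9*z + 7)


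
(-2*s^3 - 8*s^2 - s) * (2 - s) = 2*s^4 + 4*s^3 - 15*s^2 - 2*s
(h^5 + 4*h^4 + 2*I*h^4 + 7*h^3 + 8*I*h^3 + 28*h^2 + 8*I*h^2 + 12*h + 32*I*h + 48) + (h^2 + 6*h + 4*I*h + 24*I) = h^5 + 4*h^4 + 2*I*h^4 + 7*h^3 + 8*I*h^3 + 29*h^2 + 8*I*h^2 + 18*h + 36*I*h + 48 + 24*I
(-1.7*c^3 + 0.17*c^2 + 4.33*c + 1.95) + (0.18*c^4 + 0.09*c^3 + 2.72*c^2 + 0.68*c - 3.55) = 0.18*c^4 - 1.61*c^3 + 2.89*c^2 + 5.01*c - 1.6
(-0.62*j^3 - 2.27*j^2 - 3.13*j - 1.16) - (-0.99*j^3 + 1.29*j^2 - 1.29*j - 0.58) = 0.37*j^3 - 3.56*j^2 - 1.84*j - 0.58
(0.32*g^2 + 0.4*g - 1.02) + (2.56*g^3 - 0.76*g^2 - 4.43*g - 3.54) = 2.56*g^3 - 0.44*g^2 - 4.03*g - 4.56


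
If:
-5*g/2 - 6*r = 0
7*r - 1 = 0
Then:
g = -12/35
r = 1/7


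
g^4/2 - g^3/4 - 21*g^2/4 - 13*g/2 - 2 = (g/2 + 1/2)*(g - 4)*(g + 1/2)*(g + 2)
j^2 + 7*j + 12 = (j + 3)*(j + 4)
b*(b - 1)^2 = b^3 - 2*b^2 + b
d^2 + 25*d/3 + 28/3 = (d + 4/3)*(d + 7)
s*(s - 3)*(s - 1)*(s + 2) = s^4 - 2*s^3 - 5*s^2 + 6*s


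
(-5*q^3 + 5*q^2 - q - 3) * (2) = -10*q^3 + 10*q^2 - 2*q - 6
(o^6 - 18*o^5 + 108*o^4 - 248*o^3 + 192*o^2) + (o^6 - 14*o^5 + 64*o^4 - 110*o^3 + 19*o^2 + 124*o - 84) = 2*o^6 - 32*o^5 + 172*o^4 - 358*o^3 + 211*o^2 + 124*o - 84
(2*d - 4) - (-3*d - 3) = 5*d - 1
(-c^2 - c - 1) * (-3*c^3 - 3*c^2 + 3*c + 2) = 3*c^5 + 6*c^4 + 3*c^3 - 2*c^2 - 5*c - 2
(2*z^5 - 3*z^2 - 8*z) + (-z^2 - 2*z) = 2*z^5 - 4*z^2 - 10*z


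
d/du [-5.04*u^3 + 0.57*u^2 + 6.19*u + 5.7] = -15.12*u^2 + 1.14*u + 6.19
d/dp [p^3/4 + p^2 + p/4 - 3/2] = 3*p^2/4 + 2*p + 1/4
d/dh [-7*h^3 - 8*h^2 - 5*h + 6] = -21*h^2 - 16*h - 5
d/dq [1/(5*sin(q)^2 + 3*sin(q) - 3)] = -(10*sin(q) + 3)*cos(q)/(5*sin(q)^2 + 3*sin(q) - 3)^2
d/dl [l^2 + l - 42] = 2*l + 1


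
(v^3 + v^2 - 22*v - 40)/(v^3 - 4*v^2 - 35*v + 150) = (v^2 + 6*v + 8)/(v^2 + v - 30)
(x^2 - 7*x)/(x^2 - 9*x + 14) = x/(x - 2)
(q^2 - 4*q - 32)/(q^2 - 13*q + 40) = (q + 4)/(q - 5)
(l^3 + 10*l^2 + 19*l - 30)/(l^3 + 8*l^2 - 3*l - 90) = (l - 1)/(l - 3)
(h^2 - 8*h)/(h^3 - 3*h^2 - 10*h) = (8 - h)/(-h^2 + 3*h + 10)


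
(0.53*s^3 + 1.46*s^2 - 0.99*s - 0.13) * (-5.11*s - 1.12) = -2.7083*s^4 - 8.0542*s^3 + 3.4237*s^2 + 1.7731*s + 0.1456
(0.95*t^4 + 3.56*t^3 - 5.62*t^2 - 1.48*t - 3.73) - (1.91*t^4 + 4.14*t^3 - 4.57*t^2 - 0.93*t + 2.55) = -0.96*t^4 - 0.58*t^3 - 1.05*t^2 - 0.55*t - 6.28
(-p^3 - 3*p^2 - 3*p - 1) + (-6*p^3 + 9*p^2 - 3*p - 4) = -7*p^3 + 6*p^2 - 6*p - 5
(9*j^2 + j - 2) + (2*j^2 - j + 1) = 11*j^2 - 1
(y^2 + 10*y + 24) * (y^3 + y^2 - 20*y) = y^5 + 11*y^4 + 14*y^3 - 176*y^2 - 480*y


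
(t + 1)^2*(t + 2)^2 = t^4 + 6*t^3 + 13*t^2 + 12*t + 4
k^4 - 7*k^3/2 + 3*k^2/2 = k^2*(k - 3)*(k - 1/2)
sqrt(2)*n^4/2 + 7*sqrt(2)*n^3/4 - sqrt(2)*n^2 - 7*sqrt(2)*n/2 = n*(n + 7/2)*(n - sqrt(2))*(sqrt(2)*n/2 + 1)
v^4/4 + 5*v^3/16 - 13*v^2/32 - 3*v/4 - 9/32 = (v/4 + 1/4)*(v - 3/2)*(v + 3/4)*(v + 1)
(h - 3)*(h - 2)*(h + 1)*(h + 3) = h^4 - h^3 - 11*h^2 + 9*h + 18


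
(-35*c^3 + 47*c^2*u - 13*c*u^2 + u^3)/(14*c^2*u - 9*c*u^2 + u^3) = (5*c^2 - 6*c*u + u^2)/(u*(-2*c + u))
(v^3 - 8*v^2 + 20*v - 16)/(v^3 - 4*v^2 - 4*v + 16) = (v - 2)/(v + 2)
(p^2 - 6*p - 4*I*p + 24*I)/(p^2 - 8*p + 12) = (p - 4*I)/(p - 2)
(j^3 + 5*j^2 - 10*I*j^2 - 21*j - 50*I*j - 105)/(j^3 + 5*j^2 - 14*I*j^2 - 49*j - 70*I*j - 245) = (j - 3*I)/(j - 7*I)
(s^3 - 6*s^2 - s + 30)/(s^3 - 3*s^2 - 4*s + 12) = (s - 5)/(s - 2)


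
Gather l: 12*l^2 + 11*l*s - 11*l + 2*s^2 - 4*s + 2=12*l^2 + l*(11*s - 11) + 2*s^2 - 4*s + 2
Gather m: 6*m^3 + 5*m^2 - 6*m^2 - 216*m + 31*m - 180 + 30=6*m^3 - m^2 - 185*m - 150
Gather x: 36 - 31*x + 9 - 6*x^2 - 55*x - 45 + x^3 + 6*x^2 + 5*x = x^3 - 81*x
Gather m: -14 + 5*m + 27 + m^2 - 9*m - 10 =m^2 - 4*m + 3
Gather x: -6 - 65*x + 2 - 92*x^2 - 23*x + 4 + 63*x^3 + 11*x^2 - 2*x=63*x^3 - 81*x^2 - 90*x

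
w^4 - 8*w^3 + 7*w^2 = w^2*(w - 7)*(w - 1)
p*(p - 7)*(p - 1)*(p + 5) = p^4 - 3*p^3 - 33*p^2 + 35*p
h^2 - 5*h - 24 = (h - 8)*(h + 3)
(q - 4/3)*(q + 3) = q^2 + 5*q/3 - 4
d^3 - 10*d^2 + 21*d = d*(d - 7)*(d - 3)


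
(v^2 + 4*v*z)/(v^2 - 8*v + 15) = v*(v + 4*z)/(v^2 - 8*v + 15)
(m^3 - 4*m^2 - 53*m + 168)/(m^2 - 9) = (m^2 - m - 56)/(m + 3)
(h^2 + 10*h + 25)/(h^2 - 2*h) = (h^2 + 10*h + 25)/(h*(h - 2))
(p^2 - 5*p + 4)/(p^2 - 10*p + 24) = (p - 1)/(p - 6)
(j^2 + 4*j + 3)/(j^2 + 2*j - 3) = (j + 1)/(j - 1)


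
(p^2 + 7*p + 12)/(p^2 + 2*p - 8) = (p + 3)/(p - 2)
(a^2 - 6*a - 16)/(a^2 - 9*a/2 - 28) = 2*(a + 2)/(2*a + 7)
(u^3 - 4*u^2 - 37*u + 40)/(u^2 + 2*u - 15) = (u^2 - 9*u + 8)/(u - 3)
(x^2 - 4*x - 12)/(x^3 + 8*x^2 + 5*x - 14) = (x - 6)/(x^2 + 6*x - 7)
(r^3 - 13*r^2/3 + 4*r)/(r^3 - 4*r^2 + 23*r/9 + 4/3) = 3*r/(3*r + 1)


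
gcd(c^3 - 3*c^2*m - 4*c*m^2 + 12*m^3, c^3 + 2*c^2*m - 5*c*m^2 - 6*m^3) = c - 2*m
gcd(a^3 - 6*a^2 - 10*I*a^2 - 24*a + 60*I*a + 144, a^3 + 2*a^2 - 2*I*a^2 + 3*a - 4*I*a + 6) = 1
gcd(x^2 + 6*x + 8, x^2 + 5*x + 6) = x + 2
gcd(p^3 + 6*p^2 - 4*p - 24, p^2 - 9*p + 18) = 1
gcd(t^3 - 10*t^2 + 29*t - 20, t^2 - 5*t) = t - 5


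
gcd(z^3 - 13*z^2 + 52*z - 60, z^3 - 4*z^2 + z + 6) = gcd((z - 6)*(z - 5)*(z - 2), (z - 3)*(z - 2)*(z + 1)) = z - 2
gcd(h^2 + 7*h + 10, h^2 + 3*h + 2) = h + 2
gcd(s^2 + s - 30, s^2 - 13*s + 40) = s - 5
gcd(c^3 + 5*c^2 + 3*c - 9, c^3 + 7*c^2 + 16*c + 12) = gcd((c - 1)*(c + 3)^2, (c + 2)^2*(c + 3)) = c + 3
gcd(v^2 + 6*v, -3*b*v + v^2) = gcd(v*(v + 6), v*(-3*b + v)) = v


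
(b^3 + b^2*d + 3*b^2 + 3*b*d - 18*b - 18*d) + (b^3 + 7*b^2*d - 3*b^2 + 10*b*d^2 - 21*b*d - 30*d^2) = 2*b^3 + 8*b^2*d + 10*b*d^2 - 18*b*d - 18*b - 30*d^2 - 18*d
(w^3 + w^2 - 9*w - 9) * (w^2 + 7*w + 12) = w^5 + 8*w^4 + 10*w^3 - 60*w^2 - 171*w - 108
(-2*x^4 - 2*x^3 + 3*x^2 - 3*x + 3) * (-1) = 2*x^4 + 2*x^3 - 3*x^2 + 3*x - 3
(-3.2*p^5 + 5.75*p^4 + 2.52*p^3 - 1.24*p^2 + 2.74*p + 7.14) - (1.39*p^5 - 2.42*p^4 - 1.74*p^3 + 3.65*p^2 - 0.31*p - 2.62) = -4.59*p^5 + 8.17*p^4 + 4.26*p^3 - 4.89*p^2 + 3.05*p + 9.76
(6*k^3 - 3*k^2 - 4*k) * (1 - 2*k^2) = -12*k^5 + 6*k^4 + 14*k^3 - 3*k^2 - 4*k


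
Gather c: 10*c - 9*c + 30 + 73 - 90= c + 13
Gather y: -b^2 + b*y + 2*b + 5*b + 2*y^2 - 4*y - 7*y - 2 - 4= -b^2 + 7*b + 2*y^2 + y*(b - 11) - 6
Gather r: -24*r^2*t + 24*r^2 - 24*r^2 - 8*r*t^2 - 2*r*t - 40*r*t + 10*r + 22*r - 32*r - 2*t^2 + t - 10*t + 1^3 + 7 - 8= -24*r^2*t + r*(-8*t^2 - 42*t) - 2*t^2 - 9*t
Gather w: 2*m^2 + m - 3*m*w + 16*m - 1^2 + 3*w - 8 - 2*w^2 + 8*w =2*m^2 + 17*m - 2*w^2 + w*(11 - 3*m) - 9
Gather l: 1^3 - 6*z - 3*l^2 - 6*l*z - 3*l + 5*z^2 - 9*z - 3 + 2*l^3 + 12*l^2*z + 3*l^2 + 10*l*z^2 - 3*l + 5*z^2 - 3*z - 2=2*l^3 + 12*l^2*z + l*(10*z^2 - 6*z - 6) + 10*z^2 - 18*z - 4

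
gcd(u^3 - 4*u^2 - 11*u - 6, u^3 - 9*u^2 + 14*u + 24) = u^2 - 5*u - 6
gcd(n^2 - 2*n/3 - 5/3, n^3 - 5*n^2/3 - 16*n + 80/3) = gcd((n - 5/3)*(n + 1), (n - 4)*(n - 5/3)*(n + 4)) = n - 5/3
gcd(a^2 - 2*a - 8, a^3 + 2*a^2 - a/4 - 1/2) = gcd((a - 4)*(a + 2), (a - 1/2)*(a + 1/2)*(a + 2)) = a + 2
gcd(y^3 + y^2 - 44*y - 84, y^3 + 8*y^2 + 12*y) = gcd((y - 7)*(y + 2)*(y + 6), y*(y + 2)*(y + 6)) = y^2 + 8*y + 12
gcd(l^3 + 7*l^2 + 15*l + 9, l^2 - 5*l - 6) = l + 1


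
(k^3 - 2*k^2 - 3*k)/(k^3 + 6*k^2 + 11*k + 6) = k*(k - 3)/(k^2 + 5*k + 6)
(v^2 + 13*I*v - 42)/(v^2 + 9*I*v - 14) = (v + 6*I)/(v + 2*I)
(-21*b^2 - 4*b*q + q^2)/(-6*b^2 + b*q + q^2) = (-7*b + q)/(-2*b + q)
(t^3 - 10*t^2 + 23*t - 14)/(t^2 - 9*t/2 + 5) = 2*(t^2 - 8*t + 7)/(2*t - 5)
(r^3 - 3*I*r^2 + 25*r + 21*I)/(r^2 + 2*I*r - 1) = (r^2 - 4*I*r + 21)/(r + I)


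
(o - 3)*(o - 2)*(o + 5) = o^3 - 19*o + 30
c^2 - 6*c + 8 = (c - 4)*(c - 2)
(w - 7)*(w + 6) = w^2 - w - 42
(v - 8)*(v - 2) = v^2 - 10*v + 16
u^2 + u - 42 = (u - 6)*(u + 7)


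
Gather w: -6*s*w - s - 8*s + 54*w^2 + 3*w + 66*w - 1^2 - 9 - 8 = -9*s + 54*w^2 + w*(69 - 6*s) - 18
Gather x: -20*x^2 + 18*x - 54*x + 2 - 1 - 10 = -20*x^2 - 36*x - 9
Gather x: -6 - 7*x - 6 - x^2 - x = -x^2 - 8*x - 12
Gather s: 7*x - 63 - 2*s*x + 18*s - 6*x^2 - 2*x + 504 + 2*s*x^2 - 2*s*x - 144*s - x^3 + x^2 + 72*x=s*(2*x^2 - 4*x - 126) - x^3 - 5*x^2 + 77*x + 441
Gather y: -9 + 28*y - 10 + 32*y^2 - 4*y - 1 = 32*y^2 + 24*y - 20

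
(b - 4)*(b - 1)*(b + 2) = b^3 - 3*b^2 - 6*b + 8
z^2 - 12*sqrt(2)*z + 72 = (z - 6*sqrt(2))^2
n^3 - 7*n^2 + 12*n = n*(n - 4)*(n - 3)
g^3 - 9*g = g*(g - 3)*(g + 3)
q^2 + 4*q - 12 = (q - 2)*(q + 6)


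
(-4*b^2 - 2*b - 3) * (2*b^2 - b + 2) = -8*b^4 - 12*b^2 - b - 6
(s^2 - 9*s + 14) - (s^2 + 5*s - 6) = 20 - 14*s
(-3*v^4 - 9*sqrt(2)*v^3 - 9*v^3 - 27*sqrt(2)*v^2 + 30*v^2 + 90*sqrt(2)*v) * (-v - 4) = 3*v^5 + 9*sqrt(2)*v^4 + 21*v^4 + 6*v^3 + 63*sqrt(2)*v^3 - 120*v^2 + 18*sqrt(2)*v^2 - 360*sqrt(2)*v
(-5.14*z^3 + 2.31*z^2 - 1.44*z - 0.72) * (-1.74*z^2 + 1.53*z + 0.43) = 8.9436*z^5 - 11.8836*z^4 + 3.8297*z^3 + 0.0429000000000002*z^2 - 1.7208*z - 0.3096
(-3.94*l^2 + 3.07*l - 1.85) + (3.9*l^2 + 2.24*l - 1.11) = -0.04*l^2 + 5.31*l - 2.96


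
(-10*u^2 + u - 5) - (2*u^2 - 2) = -12*u^2 + u - 3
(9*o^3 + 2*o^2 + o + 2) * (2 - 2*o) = -18*o^4 + 14*o^3 + 2*o^2 - 2*o + 4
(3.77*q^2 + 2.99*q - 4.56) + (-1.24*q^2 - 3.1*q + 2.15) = 2.53*q^2 - 0.11*q - 2.41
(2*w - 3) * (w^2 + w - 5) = 2*w^3 - w^2 - 13*w + 15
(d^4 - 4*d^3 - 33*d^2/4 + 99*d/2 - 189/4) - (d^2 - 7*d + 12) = d^4 - 4*d^3 - 37*d^2/4 + 113*d/2 - 237/4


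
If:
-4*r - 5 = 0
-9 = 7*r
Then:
No Solution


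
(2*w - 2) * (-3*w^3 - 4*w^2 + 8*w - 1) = -6*w^4 - 2*w^3 + 24*w^2 - 18*w + 2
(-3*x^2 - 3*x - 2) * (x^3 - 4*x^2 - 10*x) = -3*x^5 + 9*x^4 + 40*x^3 + 38*x^2 + 20*x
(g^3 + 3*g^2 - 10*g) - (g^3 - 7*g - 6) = 3*g^2 - 3*g + 6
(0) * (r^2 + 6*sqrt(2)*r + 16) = 0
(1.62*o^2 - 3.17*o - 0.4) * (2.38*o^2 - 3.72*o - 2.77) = 3.8556*o^4 - 13.571*o^3 + 6.353*o^2 + 10.2689*o + 1.108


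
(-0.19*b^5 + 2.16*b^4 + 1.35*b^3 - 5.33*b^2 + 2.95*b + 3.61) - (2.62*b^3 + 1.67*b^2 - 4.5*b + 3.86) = -0.19*b^5 + 2.16*b^4 - 1.27*b^3 - 7.0*b^2 + 7.45*b - 0.25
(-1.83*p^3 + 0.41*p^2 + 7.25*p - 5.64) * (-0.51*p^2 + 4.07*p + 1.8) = 0.9333*p^5 - 7.6572*p^4 - 5.3228*p^3 + 33.1219*p^2 - 9.9048*p - 10.152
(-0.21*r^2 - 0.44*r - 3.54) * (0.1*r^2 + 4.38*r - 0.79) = -0.021*r^4 - 0.9638*r^3 - 2.1153*r^2 - 15.1576*r + 2.7966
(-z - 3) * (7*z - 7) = -7*z^2 - 14*z + 21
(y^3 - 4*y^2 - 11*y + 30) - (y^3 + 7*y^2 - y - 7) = -11*y^2 - 10*y + 37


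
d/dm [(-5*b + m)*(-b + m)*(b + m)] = -b^2 - 10*b*m + 3*m^2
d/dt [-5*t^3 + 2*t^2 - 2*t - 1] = -15*t^2 + 4*t - 2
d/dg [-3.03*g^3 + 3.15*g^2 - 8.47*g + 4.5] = -9.09*g^2 + 6.3*g - 8.47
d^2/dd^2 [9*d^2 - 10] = 18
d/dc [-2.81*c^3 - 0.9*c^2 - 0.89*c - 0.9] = -8.43*c^2 - 1.8*c - 0.89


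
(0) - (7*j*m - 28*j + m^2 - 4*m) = -7*j*m + 28*j - m^2 + 4*m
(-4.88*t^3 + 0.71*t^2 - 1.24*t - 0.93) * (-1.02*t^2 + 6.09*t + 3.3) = 4.9776*t^5 - 30.4434*t^4 - 10.5153*t^3 - 4.26*t^2 - 9.7557*t - 3.069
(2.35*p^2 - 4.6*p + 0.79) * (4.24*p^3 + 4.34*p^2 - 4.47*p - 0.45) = 9.964*p^5 - 9.305*p^4 - 27.1189*p^3 + 22.9331*p^2 - 1.4613*p - 0.3555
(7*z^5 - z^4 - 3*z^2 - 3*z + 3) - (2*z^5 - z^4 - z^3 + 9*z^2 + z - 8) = 5*z^5 + z^3 - 12*z^2 - 4*z + 11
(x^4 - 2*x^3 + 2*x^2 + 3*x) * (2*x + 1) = 2*x^5 - 3*x^4 + 2*x^3 + 8*x^2 + 3*x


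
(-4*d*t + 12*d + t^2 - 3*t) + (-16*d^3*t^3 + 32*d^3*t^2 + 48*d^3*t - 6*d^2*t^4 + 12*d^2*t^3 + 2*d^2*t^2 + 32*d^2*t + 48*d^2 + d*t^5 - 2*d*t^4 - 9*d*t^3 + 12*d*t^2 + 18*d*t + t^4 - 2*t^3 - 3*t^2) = -16*d^3*t^3 + 32*d^3*t^2 + 48*d^3*t - 6*d^2*t^4 + 12*d^2*t^3 + 2*d^2*t^2 + 32*d^2*t + 48*d^2 + d*t^5 - 2*d*t^4 - 9*d*t^3 + 12*d*t^2 + 14*d*t + 12*d + t^4 - 2*t^3 - 2*t^2 - 3*t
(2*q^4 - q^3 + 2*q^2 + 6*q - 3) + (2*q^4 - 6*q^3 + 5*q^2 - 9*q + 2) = 4*q^4 - 7*q^3 + 7*q^2 - 3*q - 1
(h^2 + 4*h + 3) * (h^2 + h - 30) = h^4 + 5*h^3 - 23*h^2 - 117*h - 90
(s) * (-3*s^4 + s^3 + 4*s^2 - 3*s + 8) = -3*s^5 + s^4 + 4*s^3 - 3*s^2 + 8*s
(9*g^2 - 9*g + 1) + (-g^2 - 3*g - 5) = 8*g^2 - 12*g - 4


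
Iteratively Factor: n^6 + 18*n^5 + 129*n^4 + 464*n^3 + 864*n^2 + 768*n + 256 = (n + 4)*(n^5 + 14*n^4 + 73*n^3 + 172*n^2 + 176*n + 64) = (n + 4)^2*(n^4 + 10*n^3 + 33*n^2 + 40*n + 16) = (n + 1)*(n + 4)^2*(n^3 + 9*n^2 + 24*n + 16) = (n + 1)^2*(n + 4)^2*(n^2 + 8*n + 16) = (n + 1)^2*(n + 4)^3*(n + 4)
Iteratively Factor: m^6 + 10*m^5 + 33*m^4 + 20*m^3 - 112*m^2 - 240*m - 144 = (m + 2)*(m^5 + 8*m^4 + 17*m^3 - 14*m^2 - 84*m - 72) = (m + 2)^2*(m^4 + 6*m^3 + 5*m^2 - 24*m - 36) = (m - 2)*(m + 2)^2*(m^3 + 8*m^2 + 21*m + 18) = (m - 2)*(m + 2)^2*(m + 3)*(m^2 + 5*m + 6) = (m - 2)*(m + 2)^3*(m + 3)*(m + 3)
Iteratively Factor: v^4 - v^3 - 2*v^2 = (v)*(v^3 - v^2 - 2*v) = v*(v + 1)*(v^2 - 2*v) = v*(v - 2)*(v + 1)*(v)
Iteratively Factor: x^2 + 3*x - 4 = (x + 4)*(x - 1)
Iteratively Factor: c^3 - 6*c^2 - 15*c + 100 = (c - 5)*(c^2 - c - 20) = (c - 5)^2*(c + 4)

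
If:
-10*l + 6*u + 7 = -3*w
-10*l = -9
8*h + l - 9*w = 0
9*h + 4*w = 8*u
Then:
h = 84/725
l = 9/10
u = 2017/8700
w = 883/4350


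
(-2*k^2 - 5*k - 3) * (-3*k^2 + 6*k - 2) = 6*k^4 + 3*k^3 - 17*k^2 - 8*k + 6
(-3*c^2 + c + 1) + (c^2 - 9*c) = -2*c^2 - 8*c + 1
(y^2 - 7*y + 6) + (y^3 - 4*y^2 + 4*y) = y^3 - 3*y^2 - 3*y + 6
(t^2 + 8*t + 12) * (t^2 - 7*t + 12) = t^4 + t^3 - 32*t^2 + 12*t + 144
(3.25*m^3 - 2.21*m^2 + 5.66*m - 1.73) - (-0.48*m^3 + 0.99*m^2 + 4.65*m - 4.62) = 3.73*m^3 - 3.2*m^2 + 1.01*m + 2.89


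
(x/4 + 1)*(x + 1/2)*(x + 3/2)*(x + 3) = x^4/4 + 9*x^3/4 + 107*x^2/16 + 117*x/16 + 9/4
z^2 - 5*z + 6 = (z - 3)*(z - 2)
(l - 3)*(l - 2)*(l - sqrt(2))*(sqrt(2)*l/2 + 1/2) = sqrt(2)*l^4/2 - 5*sqrt(2)*l^3/2 - l^3/2 + 5*l^2/2 + 5*sqrt(2)*l^2/2 - 3*l + 5*sqrt(2)*l/2 - 3*sqrt(2)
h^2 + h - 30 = (h - 5)*(h + 6)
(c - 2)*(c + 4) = c^2 + 2*c - 8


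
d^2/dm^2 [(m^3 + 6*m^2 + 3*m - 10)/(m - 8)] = 2*(m^3 - 24*m^2 + 192*m + 398)/(m^3 - 24*m^2 + 192*m - 512)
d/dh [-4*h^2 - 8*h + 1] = -8*h - 8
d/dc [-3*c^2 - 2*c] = -6*c - 2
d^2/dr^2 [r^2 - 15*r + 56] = 2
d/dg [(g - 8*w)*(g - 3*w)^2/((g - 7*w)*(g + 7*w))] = (g^4 - 204*g^2*w^2 + 1516*g*w^3 - 2793*w^4)/(g^4 - 98*g^2*w^2 + 2401*w^4)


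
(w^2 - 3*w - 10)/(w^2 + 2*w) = (w - 5)/w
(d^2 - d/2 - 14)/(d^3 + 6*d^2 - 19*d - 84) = (d + 7/2)/(d^2 + 10*d + 21)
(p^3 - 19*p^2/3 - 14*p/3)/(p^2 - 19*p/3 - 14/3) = p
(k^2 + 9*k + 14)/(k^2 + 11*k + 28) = (k + 2)/(k + 4)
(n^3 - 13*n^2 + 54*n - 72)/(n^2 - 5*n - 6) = (n^2 - 7*n + 12)/(n + 1)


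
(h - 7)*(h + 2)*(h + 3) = h^3 - 2*h^2 - 29*h - 42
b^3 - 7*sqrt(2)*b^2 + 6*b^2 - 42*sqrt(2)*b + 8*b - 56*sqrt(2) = (b + 2)*(b + 4)*(b - 7*sqrt(2))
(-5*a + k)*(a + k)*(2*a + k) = -10*a^3 - 13*a^2*k - 2*a*k^2 + k^3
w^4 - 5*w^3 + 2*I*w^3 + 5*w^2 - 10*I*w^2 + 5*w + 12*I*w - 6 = (w - 3)*(w - 2)*(w + I)^2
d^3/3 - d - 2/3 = (d/3 + 1/3)*(d - 2)*(d + 1)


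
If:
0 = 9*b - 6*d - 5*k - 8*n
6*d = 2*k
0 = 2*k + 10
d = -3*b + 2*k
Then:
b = -25/9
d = -5/3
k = -5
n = 5/4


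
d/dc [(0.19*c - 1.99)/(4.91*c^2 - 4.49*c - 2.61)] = (-0.9329*c^2 + 19.5418*c - 9.431)/(24.1081*c^4 - 44.0918*c^3 - 5.4701*c^2 + 23.4378*c + 6.8121)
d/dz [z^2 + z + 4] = 2*z + 1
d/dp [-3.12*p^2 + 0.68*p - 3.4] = 0.68 - 6.24*p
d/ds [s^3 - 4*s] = 3*s^2 - 4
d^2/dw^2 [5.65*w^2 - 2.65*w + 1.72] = 11.3000000000000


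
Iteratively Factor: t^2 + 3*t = (t)*(t + 3)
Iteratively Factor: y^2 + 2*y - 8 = (y + 4)*(y - 2)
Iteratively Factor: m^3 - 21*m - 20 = (m + 4)*(m^2 - 4*m - 5) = (m - 5)*(m + 4)*(m + 1)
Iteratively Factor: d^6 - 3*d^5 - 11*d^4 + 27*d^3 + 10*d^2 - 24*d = (d - 4)*(d^5 + d^4 - 7*d^3 - d^2 + 6*d) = (d - 4)*(d - 1)*(d^4 + 2*d^3 - 5*d^2 - 6*d) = (d - 4)*(d - 1)*(d + 1)*(d^3 + d^2 - 6*d) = (d - 4)*(d - 1)*(d + 1)*(d + 3)*(d^2 - 2*d) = d*(d - 4)*(d - 1)*(d + 1)*(d + 3)*(d - 2)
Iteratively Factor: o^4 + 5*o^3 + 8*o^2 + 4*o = (o + 2)*(o^3 + 3*o^2 + 2*o) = (o + 1)*(o + 2)*(o^2 + 2*o) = o*(o + 1)*(o + 2)*(o + 2)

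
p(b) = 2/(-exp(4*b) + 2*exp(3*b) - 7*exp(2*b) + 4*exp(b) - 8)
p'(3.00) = 0.00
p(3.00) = 0.00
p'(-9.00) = 0.00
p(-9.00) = -0.25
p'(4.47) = 0.00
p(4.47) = -0.00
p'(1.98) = 0.00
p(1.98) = -0.00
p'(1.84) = 0.01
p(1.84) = -0.00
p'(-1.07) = 0.00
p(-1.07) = -0.27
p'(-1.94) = -0.01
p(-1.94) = -0.26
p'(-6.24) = -0.00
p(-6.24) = -0.25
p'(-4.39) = -0.00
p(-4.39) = -0.25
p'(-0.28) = 0.10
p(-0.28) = -0.24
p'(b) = 2*(4*exp(4*b) - 6*exp(3*b) + 14*exp(2*b) - 4*exp(b))/(-exp(4*b) + 2*exp(3*b) - 7*exp(2*b) + 4*exp(b) - 8)^2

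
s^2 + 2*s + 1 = (s + 1)^2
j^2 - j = j*(j - 1)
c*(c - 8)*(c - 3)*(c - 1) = c^4 - 12*c^3 + 35*c^2 - 24*c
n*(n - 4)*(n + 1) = n^3 - 3*n^2 - 4*n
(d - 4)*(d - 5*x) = d^2 - 5*d*x - 4*d + 20*x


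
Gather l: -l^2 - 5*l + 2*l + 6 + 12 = -l^2 - 3*l + 18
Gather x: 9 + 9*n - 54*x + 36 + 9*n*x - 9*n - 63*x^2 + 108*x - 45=-63*x^2 + x*(9*n + 54)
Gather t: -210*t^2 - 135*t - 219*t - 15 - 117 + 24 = -210*t^2 - 354*t - 108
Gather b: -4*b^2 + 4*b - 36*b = -4*b^2 - 32*b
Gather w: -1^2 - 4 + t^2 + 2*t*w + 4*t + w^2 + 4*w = t^2 + 4*t + w^2 + w*(2*t + 4) - 5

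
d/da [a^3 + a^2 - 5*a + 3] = 3*a^2 + 2*a - 5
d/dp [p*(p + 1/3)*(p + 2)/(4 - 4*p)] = (-3*p^3 + p^2 + 7*p + 1)/(6*(p^2 - 2*p + 1))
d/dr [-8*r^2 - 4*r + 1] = -16*r - 4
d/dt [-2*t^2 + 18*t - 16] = 18 - 4*t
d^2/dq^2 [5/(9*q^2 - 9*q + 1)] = 90*(-9*q^2 + 9*q + 9*(2*q - 1)^2 - 1)/(9*q^2 - 9*q + 1)^3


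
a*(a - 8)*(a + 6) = a^3 - 2*a^2 - 48*a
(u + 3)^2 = u^2 + 6*u + 9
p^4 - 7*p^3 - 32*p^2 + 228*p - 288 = (p - 8)*(p - 3)*(p - 2)*(p + 6)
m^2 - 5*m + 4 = (m - 4)*(m - 1)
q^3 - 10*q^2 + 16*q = q*(q - 8)*(q - 2)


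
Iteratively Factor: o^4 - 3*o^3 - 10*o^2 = (o)*(o^3 - 3*o^2 - 10*o) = o^2*(o^2 - 3*o - 10) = o^2*(o + 2)*(o - 5)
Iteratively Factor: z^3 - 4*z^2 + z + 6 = (z - 3)*(z^2 - z - 2) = (z - 3)*(z - 2)*(z + 1)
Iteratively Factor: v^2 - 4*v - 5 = (v + 1)*(v - 5)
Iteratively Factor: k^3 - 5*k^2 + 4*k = (k - 4)*(k^2 - k) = k*(k - 4)*(k - 1)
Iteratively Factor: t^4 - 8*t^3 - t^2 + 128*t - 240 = (t - 4)*(t^3 - 4*t^2 - 17*t + 60) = (t - 4)*(t - 3)*(t^2 - t - 20) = (t - 5)*(t - 4)*(t - 3)*(t + 4)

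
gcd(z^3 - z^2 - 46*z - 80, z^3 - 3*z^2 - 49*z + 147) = 1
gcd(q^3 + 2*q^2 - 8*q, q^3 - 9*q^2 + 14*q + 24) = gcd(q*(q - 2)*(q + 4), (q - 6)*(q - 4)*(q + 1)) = 1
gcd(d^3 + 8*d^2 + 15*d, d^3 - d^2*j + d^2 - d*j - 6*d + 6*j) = d + 3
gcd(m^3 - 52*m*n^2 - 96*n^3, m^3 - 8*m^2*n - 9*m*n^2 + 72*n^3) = m - 8*n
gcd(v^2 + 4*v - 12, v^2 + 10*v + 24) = v + 6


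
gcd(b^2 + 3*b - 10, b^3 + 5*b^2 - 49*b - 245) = b + 5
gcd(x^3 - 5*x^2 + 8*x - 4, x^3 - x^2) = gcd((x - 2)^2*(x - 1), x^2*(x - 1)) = x - 1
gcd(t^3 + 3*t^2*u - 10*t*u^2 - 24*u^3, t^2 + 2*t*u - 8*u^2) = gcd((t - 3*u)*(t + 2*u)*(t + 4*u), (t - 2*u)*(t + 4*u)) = t + 4*u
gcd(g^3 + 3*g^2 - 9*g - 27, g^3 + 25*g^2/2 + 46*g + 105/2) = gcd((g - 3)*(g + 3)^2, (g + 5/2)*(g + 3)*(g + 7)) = g + 3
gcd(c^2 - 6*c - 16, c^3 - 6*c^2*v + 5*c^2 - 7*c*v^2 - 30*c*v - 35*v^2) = 1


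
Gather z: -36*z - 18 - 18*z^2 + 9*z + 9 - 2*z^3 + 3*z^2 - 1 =-2*z^3 - 15*z^2 - 27*z - 10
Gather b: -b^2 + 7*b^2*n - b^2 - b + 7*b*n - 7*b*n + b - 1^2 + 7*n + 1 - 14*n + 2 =b^2*(7*n - 2) - 7*n + 2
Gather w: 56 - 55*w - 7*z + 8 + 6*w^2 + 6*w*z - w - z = 6*w^2 + w*(6*z - 56) - 8*z + 64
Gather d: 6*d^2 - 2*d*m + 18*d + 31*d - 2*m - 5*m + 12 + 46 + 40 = 6*d^2 + d*(49 - 2*m) - 7*m + 98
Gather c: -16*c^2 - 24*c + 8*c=-16*c^2 - 16*c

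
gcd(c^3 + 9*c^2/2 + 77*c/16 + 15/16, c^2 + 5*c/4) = c + 5/4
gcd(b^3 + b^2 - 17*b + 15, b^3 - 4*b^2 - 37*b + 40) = b^2 + 4*b - 5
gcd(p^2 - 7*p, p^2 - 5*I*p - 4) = 1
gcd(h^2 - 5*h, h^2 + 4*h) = h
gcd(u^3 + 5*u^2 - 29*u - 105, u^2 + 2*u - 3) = u + 3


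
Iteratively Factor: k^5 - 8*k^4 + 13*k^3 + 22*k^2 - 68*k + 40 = (k - 2)*(k^4 - 6*k^3 + k^2 + 24*k - 20) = (k - 2)*(k + 2)*(k^3 - 8*k^2 + 17*k - 10) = (k - 2)^2*(k + 2)*(k^2 - 6*k + 5) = (k - 5)*(k - 2)^2*(k + 2)*(k - 1)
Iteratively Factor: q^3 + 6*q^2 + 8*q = (q + 2)*(q^2 + 4*q) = q*(q + 2)*(q + 4)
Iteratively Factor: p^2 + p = (p + 1)*(p)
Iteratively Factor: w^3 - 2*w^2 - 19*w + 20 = (w - 1)*(w^2 - w - 20) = (w - 1)*(w + 4)*(w - 5)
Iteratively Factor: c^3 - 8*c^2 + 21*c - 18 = (c - 3)*(c^2 - 5*c + 6) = (c - 3)^2*(c - 2)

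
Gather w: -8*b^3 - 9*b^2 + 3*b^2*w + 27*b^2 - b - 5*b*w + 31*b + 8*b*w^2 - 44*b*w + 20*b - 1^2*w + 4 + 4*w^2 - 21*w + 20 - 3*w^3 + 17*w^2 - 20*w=-8*b^3 + 18*b^2 + 50*b - 3*w^3 + w^2*(8*b + 21) + w*(3*b^2 - 49*b - 42) + 24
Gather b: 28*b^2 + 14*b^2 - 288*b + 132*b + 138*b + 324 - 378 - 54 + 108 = 42*b^2 - 18*b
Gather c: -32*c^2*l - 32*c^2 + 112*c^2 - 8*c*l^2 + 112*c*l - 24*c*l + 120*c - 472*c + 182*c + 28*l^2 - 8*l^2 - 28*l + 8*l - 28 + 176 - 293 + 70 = c^2*(80 - 32*l) + c*(-8*l^2 + 88*l - 170) + 20*l^2 - 20*l - 75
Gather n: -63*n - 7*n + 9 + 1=10 - 70*n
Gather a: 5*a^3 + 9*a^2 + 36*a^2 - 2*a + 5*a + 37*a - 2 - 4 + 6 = 5*a^3 + 45*a^2 + 40*a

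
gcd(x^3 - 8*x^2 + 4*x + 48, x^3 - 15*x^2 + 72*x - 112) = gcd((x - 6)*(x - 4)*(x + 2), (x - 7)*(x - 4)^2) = x - 4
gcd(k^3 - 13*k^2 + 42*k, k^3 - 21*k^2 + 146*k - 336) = k^2 - 13*k + 42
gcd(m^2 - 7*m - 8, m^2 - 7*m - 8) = m^2 - 7*m - 8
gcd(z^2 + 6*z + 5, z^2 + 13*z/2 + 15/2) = z + 5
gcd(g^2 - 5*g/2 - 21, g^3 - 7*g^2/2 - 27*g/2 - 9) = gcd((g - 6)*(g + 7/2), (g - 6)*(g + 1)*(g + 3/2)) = g - 6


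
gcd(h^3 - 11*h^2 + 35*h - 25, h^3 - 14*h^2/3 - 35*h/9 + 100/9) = h - 5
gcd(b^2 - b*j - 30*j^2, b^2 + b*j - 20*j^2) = b + 5*j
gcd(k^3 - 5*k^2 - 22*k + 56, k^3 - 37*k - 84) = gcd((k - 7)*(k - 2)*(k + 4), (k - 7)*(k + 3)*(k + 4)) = k^2 - 3*k - 28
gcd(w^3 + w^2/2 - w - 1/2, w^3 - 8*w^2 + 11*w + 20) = w + 1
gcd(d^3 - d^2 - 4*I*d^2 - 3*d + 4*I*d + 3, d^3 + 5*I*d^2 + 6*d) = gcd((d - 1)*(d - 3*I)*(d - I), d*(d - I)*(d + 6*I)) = d - I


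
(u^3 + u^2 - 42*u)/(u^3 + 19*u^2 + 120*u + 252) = u*(u - 6)/(u^2 + 12*u + 36)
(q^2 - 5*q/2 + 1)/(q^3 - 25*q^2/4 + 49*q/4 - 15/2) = 2*(2*q - 1)/(4*q^2 - 17*q + 15)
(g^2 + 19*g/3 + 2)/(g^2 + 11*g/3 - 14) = (3*g + 1)/(3*g - 7)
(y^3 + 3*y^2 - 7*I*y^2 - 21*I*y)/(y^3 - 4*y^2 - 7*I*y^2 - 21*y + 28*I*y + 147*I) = y/(y - 7)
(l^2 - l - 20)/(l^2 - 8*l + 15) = (l + 4)/(l - 3)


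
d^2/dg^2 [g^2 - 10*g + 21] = 2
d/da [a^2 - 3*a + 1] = 2*a - 3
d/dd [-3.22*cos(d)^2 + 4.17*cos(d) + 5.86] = (6.44*cos(d) - 4.17)*sin(d)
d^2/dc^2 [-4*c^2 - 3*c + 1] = -8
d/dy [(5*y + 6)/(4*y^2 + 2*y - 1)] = (-20*y^2 - 48*y - 17)/(16*y^4 + 16*y^3 - 4*y^2 - 4*y + 1)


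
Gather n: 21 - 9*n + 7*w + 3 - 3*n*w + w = n*(-3*w - 9) + 8*w + 24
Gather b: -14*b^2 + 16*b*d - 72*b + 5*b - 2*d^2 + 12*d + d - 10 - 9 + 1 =-14*b^2 + b*(16*d - 67) - 2*d^2 + 13*d - 18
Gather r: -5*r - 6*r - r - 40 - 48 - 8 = -12*r - 96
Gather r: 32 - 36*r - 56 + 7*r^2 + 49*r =7*r^2 + 13*r - 24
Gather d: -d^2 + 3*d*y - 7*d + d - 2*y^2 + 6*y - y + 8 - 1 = -d^2 + d*(3*y - 6) - 2*y^2 + 5*y + 7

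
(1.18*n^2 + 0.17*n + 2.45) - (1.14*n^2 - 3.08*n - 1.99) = 0.04*n^2 + 3.25*n + 4.44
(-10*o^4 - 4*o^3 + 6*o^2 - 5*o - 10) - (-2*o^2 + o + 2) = -10*o^4 - 4*o^3 + 8*o^2 - 6*o - 12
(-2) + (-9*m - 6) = -9*m - 8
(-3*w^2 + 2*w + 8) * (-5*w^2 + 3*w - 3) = 15*w^4 - 19*w^3 - 25*w^2 + 18*w - 24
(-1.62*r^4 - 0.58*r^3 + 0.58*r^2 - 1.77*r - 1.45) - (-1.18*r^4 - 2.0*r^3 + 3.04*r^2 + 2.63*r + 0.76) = -0.44*r^4 + 1.42*r^3 - 2.46*r^2 - 4.4*r - 2.21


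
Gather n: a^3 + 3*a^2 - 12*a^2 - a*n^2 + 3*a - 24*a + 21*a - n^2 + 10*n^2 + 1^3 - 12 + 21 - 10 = a^3 - 9*a^2 + n^2*(9 - a)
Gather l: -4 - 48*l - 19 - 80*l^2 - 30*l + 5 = -80*l^2 - 78*l - 18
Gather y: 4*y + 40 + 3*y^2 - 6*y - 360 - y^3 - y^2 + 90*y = -y^3 + 2*y^2 + 88*y - 320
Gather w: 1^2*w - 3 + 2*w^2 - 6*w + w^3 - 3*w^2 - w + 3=w^3 - w^2 - 6*w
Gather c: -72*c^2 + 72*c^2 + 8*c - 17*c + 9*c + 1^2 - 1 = 0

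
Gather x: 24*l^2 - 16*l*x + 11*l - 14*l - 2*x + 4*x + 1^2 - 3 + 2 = 24*l^2 - 3*l + x*(2 - 16*l)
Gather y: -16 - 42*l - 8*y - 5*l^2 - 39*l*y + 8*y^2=-5*l^2 - 42*l + 8*y^2 + y*(-39*l - 8) - 16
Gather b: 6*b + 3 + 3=6*b + 6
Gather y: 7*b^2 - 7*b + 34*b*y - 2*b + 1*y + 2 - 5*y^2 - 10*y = 7*b^2 - 9*b - 5*y^2 + y*(34*b - 9) + 2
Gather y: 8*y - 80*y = -72*y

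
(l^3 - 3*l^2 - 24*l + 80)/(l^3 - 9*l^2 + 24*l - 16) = (l + 5)/(l - 1)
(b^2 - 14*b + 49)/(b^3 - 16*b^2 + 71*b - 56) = (b - 7)/(b^2 - 9*b + 8)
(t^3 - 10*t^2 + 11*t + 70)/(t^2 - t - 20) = (t^2 - 5*t - 14)/(t + 4)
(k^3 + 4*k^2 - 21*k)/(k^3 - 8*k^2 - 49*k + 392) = k*(k - 3)/(k^2 - 15*k + 56)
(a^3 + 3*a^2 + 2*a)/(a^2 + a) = a + 2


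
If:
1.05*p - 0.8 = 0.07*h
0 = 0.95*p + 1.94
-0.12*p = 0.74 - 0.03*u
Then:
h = -42.06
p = -2.04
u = 16.50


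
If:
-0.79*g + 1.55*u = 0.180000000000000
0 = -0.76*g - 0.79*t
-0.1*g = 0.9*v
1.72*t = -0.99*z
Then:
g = 0.598301713586291*z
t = -0.575581395348837*z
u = 0.304940873376239*z + 0.116129032258065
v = -0.0664779681762546*z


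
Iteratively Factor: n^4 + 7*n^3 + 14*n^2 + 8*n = (n + 2)*(n^3 + 5*n^2 + 4*n) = n*(n + 2)*(n^2 + 5*n + 4) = n*(n + 1)*(n + 2)*(n + 4)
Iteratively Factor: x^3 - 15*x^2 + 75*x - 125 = (x - 5)*(x^2 - 10*x + 25) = (x - 5)^2*(x - 5)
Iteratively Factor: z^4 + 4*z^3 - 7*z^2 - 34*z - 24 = (z + 4)*(z^3 - 7*z - 6) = (z - 3)*(z + 4)*(z^2 + 3*z + 2) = (z - 3)*(z + 1)*(z + 4)*(z + 2)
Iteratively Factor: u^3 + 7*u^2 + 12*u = (u + 3)*(u^2 + 4*u) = u*(u + 3)*(u + 4)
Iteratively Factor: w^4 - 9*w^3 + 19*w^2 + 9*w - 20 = (w - 1)*(w^3 - 8*w^2 + 11*w + 20) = (w - 4)*(w - 1)*(w^2 - 4*w - 5) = (w - 5)*(w - 4)*(w - 1)*(w + 1)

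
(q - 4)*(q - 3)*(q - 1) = q^3 - 8*q^2 + 19*q - 12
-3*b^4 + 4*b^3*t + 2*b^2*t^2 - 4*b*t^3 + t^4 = (-3*b + t)*(-b + t)^2*(b + t)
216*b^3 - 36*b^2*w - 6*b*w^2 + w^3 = (-6*b + w)^2*(6*b + w)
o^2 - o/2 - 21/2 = (o - 7/2)*(o + 3)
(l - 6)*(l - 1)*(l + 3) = l^3 - 4*l^2 - 15*l + 18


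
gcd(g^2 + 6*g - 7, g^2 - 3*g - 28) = 1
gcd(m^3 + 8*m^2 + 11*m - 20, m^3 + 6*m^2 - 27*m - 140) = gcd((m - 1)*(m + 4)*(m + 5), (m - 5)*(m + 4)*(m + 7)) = m + 4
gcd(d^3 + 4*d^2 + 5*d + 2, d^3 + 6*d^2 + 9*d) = 1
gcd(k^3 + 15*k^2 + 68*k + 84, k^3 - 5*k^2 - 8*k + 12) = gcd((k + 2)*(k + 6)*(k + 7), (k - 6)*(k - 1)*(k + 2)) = k + 2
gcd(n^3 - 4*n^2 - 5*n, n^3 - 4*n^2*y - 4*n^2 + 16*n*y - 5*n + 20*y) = n^2 - 4*n - 5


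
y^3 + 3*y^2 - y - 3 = (y - 1)*(y + 1)*(y + 3)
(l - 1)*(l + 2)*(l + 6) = l^3 + 7*l^2 + 4*l - 12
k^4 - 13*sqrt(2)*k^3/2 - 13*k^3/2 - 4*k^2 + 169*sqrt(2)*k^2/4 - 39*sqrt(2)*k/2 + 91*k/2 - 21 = (k - 6)*(k - 1/2)*(k - 7*sqrt(2))*(k + sqrt(2)/2)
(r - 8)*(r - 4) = r^2 - 12*r + 32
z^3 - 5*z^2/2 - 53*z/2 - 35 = (z - 7)*(z + 2)*(z + 5/2)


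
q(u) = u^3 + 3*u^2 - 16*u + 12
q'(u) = 3*u^2 + 6*u - 16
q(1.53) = -1.88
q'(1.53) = 0.20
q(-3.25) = 61.36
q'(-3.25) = -3.81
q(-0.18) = 14.97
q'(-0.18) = -16.98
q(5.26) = 156.37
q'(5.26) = 98.56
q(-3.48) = 61.87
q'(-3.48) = -0.55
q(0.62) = 3.47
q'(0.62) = -11.13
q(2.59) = 8.06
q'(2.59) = 19.66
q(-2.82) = 58.55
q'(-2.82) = -9.06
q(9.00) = 840.00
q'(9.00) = 281.00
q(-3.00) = 60.00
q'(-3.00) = -7.00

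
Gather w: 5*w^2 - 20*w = 5*w^2 - 20*w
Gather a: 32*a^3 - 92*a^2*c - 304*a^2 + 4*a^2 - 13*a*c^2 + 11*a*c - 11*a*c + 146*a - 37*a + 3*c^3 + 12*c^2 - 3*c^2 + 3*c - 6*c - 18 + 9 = 32*a^3 + a^2*(-92*c - 300) + a*(109 - 13*c^2) + 3*c^3 + 9*c^2 - 3*c - 9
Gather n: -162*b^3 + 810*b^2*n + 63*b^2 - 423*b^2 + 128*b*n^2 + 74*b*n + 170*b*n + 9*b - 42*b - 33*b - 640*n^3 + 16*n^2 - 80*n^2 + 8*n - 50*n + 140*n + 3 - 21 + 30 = -162*b^3 - 360*b^2 - 66*b - 640*n^3 + n^2*(128*b - 64) + n*(810*b^2 + 244*b + 98) + 12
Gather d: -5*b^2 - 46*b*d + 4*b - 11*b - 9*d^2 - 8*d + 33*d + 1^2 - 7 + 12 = -5*b^2 - 7*b - 9*d^2 + d*(25 - 46*b) + 6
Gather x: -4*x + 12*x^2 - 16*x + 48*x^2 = 60*x^2 - 20*x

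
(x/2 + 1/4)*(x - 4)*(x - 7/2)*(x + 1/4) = x^4/2 - 27*x^3/8 + 17*x^2/4 + 153*x/32 + 7/8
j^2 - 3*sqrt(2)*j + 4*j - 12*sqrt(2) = (j + 4)*(j - 3*sqrt(2))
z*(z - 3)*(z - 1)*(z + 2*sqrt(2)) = z^4 - 4*z^3 + 2*sqrt(2)*z^3 - 8*sqrt(2)*z^2 + 3*z^2 + 6*sqrt(2)*z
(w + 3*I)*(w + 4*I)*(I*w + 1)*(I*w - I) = -w^4 + w^3 - 6*I*w^3 + 5*w^2 + 6*I*w^2 - 5*w - 12*I*w + 12*I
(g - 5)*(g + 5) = g^2 - 25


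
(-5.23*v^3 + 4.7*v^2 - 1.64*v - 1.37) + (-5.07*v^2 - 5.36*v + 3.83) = -5.23*v^3 - 0.37*v^2 - 7.0*v + 2.46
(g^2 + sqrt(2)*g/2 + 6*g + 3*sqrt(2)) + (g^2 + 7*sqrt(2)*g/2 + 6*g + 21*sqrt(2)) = 2*g^2 + 4*sqrt(2)*g + 12*g + 24*sqrt(2)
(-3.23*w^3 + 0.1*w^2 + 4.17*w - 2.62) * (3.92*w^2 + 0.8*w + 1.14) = -12.6616*w^5 - 2.192*w^4 + 12.7442*w^3 - 6.8204*w^2 + 2.6578*w - 2.9868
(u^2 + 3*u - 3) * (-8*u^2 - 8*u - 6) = -8*u^4 - 32*u^3 - 6*u^2 + 6*u + 18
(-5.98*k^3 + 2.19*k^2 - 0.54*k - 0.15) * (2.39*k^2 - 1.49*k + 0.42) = -14.2922*k^5 + 14.1443*k^4 - 7.0653*k^3 + 1.3659*k^2 - 0.0033*k - 0.063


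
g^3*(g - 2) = g^4 - 2*g^3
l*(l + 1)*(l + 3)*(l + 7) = l^4 + 11*l^3 + 31*l^2 + 21*l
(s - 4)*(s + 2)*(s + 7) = s^3 + 5*s^2 - 22*s - 56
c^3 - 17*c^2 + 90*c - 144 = (c - 8)*(c - 6)*(c - 3)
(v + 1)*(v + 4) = v^2 + 5*v + 4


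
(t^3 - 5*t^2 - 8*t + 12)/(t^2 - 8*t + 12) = (t^2 + t - 2)/(t - 2)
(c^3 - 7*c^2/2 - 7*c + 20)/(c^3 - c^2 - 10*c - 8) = (c^2 + c/2 - 5)/(c^2 + 3*c + 2)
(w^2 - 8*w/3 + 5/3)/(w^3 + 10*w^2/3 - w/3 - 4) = (3*w - 5)/(3*w^2 + 13*w + 12)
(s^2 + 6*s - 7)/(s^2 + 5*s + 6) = (s^2 + 6*s - 7)/(s^2 + 5*s + 6)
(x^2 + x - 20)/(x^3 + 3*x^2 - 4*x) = (x^2 + x - 20)/(x*(x^2 + 3*x - 4))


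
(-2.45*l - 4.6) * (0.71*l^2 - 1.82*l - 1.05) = -1.7395*l^3 + 1.193*l^2 + 10.9445*l + 4.83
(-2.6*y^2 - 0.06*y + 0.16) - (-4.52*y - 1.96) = -2.6*y^2 + 4.46*y + 2.12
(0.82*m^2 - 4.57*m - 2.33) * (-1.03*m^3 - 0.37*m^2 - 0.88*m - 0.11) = -0.8446*m^5 + 4.4037*m^4 + 3.3692*m^3 + 4.7935*m^2 + 2.5531*m + 0.2563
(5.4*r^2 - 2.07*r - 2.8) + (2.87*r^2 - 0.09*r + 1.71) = 8.27*r^2 - 2.16*r - 1.09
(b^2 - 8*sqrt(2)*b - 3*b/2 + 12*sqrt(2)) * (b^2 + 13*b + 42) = b^4 - 8*sqrt(2)*b^3 + 23*b^3/2 - 92*sqrt(2)*b^2 + 45*b^2/2 - 180*sqrt(2)*b - 63*b + 504*sqrt(2)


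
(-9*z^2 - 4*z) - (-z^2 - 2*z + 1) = -8*z^2 - 2*z - 1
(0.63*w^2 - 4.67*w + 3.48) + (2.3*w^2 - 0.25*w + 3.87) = 2.93*w^2 - 4.92*w + 7.35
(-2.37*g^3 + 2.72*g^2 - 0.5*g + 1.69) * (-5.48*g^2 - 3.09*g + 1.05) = 12.9876*g^5 - 7.5823*g^4 - 8.1533*g^3 - 4.8602*g^2 - 5.7471*g + 1.7745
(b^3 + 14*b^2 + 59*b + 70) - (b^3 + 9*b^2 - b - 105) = 5*b^2 + 60*b + 175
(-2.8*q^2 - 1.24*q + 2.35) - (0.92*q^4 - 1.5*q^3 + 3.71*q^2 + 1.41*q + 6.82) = -0.92*q^4 + 1.5*q^3 - 6.51*q^2 - 2.65*q - 4.47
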